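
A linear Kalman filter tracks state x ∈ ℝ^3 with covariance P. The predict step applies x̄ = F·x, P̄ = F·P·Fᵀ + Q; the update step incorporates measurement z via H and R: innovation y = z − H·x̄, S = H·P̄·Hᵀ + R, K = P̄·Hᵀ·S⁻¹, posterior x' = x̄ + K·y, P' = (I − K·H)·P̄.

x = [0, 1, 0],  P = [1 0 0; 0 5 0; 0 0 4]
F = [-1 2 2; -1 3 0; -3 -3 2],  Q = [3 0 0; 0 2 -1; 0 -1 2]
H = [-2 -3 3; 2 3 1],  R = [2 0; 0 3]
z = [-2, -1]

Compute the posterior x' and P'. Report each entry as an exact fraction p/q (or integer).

x' = [-11815/37737, 10021/75474, -56261/75474]
P' = [715147/188685 -176615/75474 76547/377370; -176615/75474 246863/150948 1277/150948; 76547/377370 1277/150948 233467/754740]

x̄ = F·x = [2, 3, -3]
P̄ = F·P·Fᵀ + Q = [40 31 -11; 31 48 -43; -11 -43 72]
y = z − H·x̄ = [20, -11]
S = H·P̄·Hᵀ + R = [2520 -1050; -1050 737]
K = P̄·Hᵀ·S⁻¹ = [9139/377370 457/1797; -15149/150948 281/3594; 187529/754740 887/3594]
x' = x̄ + K·y = [-11815/37737, 10021/75474, -56261/75474]
P' = (I − K·H)·P̄ = [715147/188685 -176615/75474 76547/377370; -176615/75474 246863/150948 1277/150948; 76547/377370 1277/150948 233467/754740]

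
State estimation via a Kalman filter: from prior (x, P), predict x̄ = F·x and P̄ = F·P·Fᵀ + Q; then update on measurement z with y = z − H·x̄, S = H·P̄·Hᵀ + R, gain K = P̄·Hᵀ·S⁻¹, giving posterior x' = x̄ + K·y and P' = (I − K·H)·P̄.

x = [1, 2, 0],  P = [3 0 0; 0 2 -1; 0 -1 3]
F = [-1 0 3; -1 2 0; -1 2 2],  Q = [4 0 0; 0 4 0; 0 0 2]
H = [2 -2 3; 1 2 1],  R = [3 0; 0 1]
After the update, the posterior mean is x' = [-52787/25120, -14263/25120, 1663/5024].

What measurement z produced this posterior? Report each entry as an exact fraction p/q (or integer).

x̄ = F·x = [-1, 3, 3]
P̄ = F·P·Fᵀ + Q = [34 -3 15; -3 15 7; 15 7 17]
S = H·P̄·Hᵀ + R = [472 156; 156 158]
K = P̄·Hᵀ·S⁻¹ = [6047/25120 433/12560; -3837/25120 4597/12560; 341/5024 563/2512]
x' − x̄ = [-27667/25120, -89623/25120, -13409/5024] = K·y
y = (KᵀK)⁻¹·Kᵀ·(x' − x̄) = [-3, -11]
z = y + H·x̄ = [-3, -11] + [1, 8] = [-2, -3]

z = [-2, -3]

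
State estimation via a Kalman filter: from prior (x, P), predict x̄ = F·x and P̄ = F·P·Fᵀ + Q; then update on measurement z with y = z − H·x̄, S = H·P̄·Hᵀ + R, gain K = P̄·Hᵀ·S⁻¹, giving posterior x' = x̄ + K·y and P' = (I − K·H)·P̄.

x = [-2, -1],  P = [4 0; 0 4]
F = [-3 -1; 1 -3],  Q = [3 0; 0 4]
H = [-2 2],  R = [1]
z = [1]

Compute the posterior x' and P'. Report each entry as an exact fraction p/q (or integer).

x̄ = F·x = [7, 1]
P̄ = F·P·Fᵀ + Q = [43 0; 0 44]
y = z − H·x̄ = [13]
S = H·P̄·Hᵀ + R = [349]
K = P̄·Hᵀ·S⁻¹ = [-86/349; 88/349]
x' = x̄ + K·y = [1325/349, 1493/349]
P' = (I − K·H)·P̄ = [7611/349 7568/349; 7568/349 7612/349]

x' = [1325/349, 1493/349]
P' = [7611/349 7568/349; 7568/349 7612/349]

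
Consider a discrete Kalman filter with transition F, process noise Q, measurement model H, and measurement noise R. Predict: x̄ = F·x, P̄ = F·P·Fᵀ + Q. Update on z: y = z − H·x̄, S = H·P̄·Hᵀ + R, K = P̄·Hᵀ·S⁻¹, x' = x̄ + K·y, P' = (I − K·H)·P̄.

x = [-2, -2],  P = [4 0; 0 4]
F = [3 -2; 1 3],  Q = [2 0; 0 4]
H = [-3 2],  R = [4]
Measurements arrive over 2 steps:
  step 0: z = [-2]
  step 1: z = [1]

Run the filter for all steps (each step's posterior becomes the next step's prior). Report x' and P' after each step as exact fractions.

step 0: x̄ = F·x = [-2, -8]
step 0: P̄ = F·P·Fᵀ + Q = [54 -12; -12 44]
step 0: y = z − H·x̄ = [8]
step 0: S = H·P̄·Hᵀ + R = [810]
step 0: K = P̄·Hᵀ·S⁻¹ = [-31/135; 62/405]
step 0: x' = x̄ + K·y = [-518/135, -2744/405]
step 0: P' = (I − K·H)·P̄ = [508/45 2224/135; 2224/135 10132/405]
step 1: x̄ = F·x = [826/405, -3262/135]
step 1: P̄ = F·P·Fᵀ + Q = [2422/405 -124/135; -124/135 15268/45]
step 1: y = z − H·x̄ = [499/9]
step 1: S = H·P̄·Hᵀ + R = [1426]
step 1: K = P̄·Hᵀ·S⁻¹ = [-89/6417; 1022/2139]
step 1: x' = x̄ + K·y = [366883/288765, 224084/96255]
step 1: P' = (I − K·H)·P̄ = [1647676/288765 821168/96255; 821168/96255 441244/32085]

step 0: x' = [-518/135, -2744/405], P' = [508/45 2224/135; 2224/135 10132/405]
step 1: x' = [366883/288765, 224084/96255], P' = [1647676/288765 821168/96255; 821168/96255 441244/32085]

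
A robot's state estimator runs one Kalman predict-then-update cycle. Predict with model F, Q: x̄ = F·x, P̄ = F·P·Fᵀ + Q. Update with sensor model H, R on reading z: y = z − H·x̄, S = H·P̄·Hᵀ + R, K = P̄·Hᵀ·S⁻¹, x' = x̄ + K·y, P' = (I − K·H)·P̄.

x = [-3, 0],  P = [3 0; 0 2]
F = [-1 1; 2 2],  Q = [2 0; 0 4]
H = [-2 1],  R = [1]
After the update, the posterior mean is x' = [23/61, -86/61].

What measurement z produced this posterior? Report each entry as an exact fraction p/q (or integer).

x̄ = F·x = [3, -6]
P̄ = F·P·Fᵀ + Q = [7 -2; -2 24]
S = H·P̄·Hᵀ + R = [61]
K = P̄·Hᵀ·S⁻¹ = [-16/61; 28/61]
x' − x̄ = [-160/61, 280/61] = K·y
y = (KᵀK)⁻¹·Kᵀ·(x' − x̄) = [10]
z = y + H·x̄ = [10] + [-12] = [-2]

z = [-2]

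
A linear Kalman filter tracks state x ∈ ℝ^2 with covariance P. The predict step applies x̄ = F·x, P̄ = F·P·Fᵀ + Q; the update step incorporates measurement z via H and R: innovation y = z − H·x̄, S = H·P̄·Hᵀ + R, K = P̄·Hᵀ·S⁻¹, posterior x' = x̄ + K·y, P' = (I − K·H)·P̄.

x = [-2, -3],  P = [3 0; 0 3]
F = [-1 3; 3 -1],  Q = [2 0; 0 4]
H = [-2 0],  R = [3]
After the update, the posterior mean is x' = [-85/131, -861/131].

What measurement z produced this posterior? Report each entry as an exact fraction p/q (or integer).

x̄ = F·x = [-7, -3]
P̄ = F·P·Fᵀ + Q = [32 -18; -18 34]
S = H·P̄·Hᵀ + R = [131]
K = P̄·Hᵀ·S⁻¹ = [-64/131; 36/131]
x' − x̄ = [832/131, -468/131] = K·y
y = (KᵀK)⁻¹·Kᵀ·(x' − x̄) = [-13]
z = y + H·x̄ = [-13] + [14] = [1]

z = [1]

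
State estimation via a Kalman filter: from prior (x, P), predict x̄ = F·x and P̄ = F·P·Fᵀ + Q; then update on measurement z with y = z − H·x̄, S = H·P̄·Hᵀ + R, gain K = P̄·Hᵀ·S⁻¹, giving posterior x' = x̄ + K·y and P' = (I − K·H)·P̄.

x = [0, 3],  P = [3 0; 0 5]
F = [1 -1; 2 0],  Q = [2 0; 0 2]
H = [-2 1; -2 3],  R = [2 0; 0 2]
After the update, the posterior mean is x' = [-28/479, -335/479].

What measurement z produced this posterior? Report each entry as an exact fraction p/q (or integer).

x̄ = F·x = [-3, 0]
P̄ = F·P·Fᵀ + Q = [10 6; 6 14]
S = H·P̄·Hᵀ + R = [32 34; 34 96]
K = P̄·Hᵀ·S⁻¹ = [-319/479 103/479; -207/479 223/479]
x' − x̄ = [1409/479, -335/479] = K·y
y = (KᵀK)⁻¹·Kᵀ·(x' − x̄) = [-7, -8]
z = y + H·x̄ = [-7, -8] + [6, 6] = [-1, -2]

z = [-1, -2]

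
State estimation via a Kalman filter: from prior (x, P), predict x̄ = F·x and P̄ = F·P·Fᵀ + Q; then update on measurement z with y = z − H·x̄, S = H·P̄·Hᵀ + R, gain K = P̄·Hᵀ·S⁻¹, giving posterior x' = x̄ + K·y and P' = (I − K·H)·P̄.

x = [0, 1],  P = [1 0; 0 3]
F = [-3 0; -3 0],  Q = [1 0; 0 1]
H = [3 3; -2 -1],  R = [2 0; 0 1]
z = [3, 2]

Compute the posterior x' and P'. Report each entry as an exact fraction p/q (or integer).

x' = [-2/3, 743/687]
P' = [1/3 -1/3; -1/3 343/687]

x̄ = F·x = [0, 0]
P̄ = F·P·Fᵀ + Q = [10 9; 9 10]
y = z − H·x̄ = [3, 2]
S = H·P̄·Hᵀ + R = [344 -171; -171 87]
K = P̄·Hᵀ·S⁻¹ = [0 -1/3; 57/229 115/687]
x' = x̄ + K·y = [-2/3, 743/687]
P' = (I − K·H)·P̄ = [1/3 -1/3; -1/3 343/687]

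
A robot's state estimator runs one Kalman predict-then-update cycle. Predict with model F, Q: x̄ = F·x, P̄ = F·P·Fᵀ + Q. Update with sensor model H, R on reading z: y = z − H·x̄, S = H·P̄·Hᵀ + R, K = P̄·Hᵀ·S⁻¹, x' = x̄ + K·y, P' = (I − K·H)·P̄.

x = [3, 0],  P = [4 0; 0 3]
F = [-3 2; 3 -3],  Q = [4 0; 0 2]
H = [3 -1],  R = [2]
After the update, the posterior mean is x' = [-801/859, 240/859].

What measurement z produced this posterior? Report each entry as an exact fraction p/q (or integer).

x̄ = F·x = [-9, 9]
P̄ = F·P·Fᵀ + Q = [52 -54; -54 65]
S = H·P̄·Hᵀ + R = [859]
K = P̄·Hᵀ·S⁻¹ = [210/859; -227/859]
x' − x̄ = [6930/859, -7491/859] = K·y
y = (KᵀK)⁻¹·Kᵀ·(x' − x̄) = [33]
z = y + H·x̄ = [33] + [-36] = [-3]

z = [-3]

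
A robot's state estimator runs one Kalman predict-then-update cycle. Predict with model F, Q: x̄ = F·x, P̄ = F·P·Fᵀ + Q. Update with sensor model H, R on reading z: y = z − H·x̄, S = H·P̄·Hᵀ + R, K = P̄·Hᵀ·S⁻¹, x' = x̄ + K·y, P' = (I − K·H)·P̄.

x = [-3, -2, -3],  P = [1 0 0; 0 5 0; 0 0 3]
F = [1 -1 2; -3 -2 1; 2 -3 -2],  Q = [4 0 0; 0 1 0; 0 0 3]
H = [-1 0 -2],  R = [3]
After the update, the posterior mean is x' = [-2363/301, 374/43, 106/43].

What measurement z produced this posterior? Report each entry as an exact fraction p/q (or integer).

z = [3]

x̄ = F·x = [-7, 10, 6]
P̄ = F·P·Fᵀ + Q = [22 13 5; 13 33 18; 5 18 64]
S = H·P̄·Hᵀ + R = [301]
K = P̄·Hᵀ·S⁻¹ = [-32/301; -7/43; -19/43]
x' − x̄ = [-256/301, -56/43, -152/43] = K·y
y = (KᵀK)⁻¹·Kᵀ·(x' − x̄) = [8]
z = y + H·x̄ = [8] + [-5] = [3]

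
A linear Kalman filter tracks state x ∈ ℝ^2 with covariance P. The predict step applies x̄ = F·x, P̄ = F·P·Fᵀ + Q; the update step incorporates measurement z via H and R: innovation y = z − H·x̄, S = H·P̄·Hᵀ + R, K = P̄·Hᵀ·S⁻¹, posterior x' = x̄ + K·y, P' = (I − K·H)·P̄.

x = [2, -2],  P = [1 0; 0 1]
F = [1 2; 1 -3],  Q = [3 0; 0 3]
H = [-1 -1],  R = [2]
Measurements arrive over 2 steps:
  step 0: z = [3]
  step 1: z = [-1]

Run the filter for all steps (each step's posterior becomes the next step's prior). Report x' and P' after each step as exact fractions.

step 0: x' = [-53/13, 32/13], P' = [95/13 -89/13; -89/13 105/13]
step 1: x' = [-2081/945, 908/315], P' = [9662/945 -3386/315; -3386/315 1388/105]

step 0: x̄ = F·x = [-2, 8]
step 0: P̄ = F·P·Fᵀ + Q = [8 -5; -5 13]
step 0: y = z − H·x̄ = [9]
step 0: S = H·P̄·Hᵀ + R = [13]
step 0: K = P̄·Hᵀ·S⁻¹ = [-3/13; -8/13]
step 0: x' = x̄ + K·y = [-53/13, 32/13]
step 0: P' = (I − K·H)·P̄ = [95/13 -89/13; -89/13 105/13]
step 1: x̄ = F·x = [11/13, -149/13]
step 1: P̄ = F·P·Fᵀ + Q = [198/13 -446/13; -446/13 1613/13]
step 1: y = z − H·x̄ = [-151/13]
step 1: S = H·P̄·Hᵀ + R = [945/13]
step 1: K = P̄·Hᵀ·S⁻¹ = [248/945; -389/315]
step 1: x' = x̄ + K·y = [-2081/945, 908/315]
step 1: P' = (I − K·H)·P̄ = [9662/945 -3386/315; -3386/315 1388/105]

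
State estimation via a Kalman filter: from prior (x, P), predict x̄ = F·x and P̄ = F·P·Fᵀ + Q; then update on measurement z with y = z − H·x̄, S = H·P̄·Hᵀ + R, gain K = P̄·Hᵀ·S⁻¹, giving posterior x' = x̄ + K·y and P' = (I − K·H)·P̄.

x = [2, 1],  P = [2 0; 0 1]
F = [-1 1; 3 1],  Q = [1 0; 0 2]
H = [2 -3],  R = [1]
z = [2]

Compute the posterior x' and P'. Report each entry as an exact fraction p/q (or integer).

x̄ = F·x = [-1, 7]
P̄ = F·P·Fᵀ + Q = [4 -5; -5 21]
y = z − H·x̄ = [25]
S = H·P̄·Hᵀ + R = [266]
K = P̄·Hᵀ·S⁻¹ = [23/266; -73/266]
x' = x̄ + K·y = [309/266, 37/266]
P' = (I − K·H)·P̄ = [535/266 349/266; 349/266 257/266]

x' = [309/266, 37/266]
P' = [535/266 349/266; 349/266 257/266]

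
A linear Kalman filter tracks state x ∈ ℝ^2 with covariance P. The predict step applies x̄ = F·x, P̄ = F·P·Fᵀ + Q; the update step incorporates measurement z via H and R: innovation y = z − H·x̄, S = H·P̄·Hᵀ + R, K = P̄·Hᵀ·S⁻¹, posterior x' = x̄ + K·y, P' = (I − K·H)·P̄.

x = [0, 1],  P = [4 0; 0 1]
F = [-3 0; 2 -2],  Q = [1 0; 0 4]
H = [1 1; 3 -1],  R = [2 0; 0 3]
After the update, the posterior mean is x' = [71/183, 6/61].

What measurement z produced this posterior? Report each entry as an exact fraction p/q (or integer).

x̄ = F·x = [0, -2]
P̄ = F·P·Fᵀ + Q = [37 -24; -24 24]
S = H·P̄·Hᵀ + R = [15 39; 39 504]
K = P̄·Hᵀ·S⁻¹ = [13/61 46/183; 416/671 -160/671]
x' − x̄ = [71/183, 128/61] = K·y
y = (KᵀK)⁻¹·Kᵀ·(x' − x̄) = [3, -1]
z = y + H·x̄ = [3, -1] + [-2, 2] = [1, 1]

z = [1, 1]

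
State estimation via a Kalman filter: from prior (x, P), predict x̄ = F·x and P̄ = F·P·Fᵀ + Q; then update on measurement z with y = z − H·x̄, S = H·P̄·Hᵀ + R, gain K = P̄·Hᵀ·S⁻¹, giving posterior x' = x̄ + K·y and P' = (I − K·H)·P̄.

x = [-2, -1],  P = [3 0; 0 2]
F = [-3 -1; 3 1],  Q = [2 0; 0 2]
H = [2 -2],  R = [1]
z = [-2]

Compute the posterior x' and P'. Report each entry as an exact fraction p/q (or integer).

x̄ = F·x = [7, -7]
P̄ = F·P·Fᵀ + Q = [31 -29; -29 31]
y = z − H·x̄ = [-30]
S = H·P̄·Hᵀ + R = [481]
K = P̄·Hᵀ·S⁻¹ = [120/481; -120/481]
x' = x̄ + K·y = [-233/481, 233/481]
P' = (I − K·H)·P̄ = [511/481 451/481; 451/481 511/481]

x' = [-233/481, 233/481]
P' = [511/481 451/481; 451/481 511/481]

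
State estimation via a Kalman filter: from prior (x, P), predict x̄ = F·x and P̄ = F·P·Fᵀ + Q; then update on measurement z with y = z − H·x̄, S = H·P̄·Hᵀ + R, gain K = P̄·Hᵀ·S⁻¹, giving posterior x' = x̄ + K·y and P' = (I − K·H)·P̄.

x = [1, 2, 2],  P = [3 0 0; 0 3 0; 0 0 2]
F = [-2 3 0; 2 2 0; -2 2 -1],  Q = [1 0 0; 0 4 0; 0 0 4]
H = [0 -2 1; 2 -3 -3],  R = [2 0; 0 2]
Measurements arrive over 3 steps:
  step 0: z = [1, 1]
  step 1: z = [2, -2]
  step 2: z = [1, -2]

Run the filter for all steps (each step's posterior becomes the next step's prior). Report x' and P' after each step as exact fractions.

step 0: x' = [10559/1941, 1598/1941, 1600/647], P' = [17284/647 11206/1941 7900/647; 11206/1941 964/647 1600/647; 7900/647 1600/647 3810/647]
step 1: x' = [-17989620/23313811, -13687202/23313811, 16371200/23313811], P' = [695334389/163196677 132581572/163196677 335382770/163196677; 132581572/163196677 64779892/163196677 36874188/163196677; 335382770/163196677 36874188/163196677 211817638/163196677]
step 2: x' = [-483267357813/792061575083, -194114361284/792061575083, 348506484427/792061575083], P' = [3371260889323/792061575083 647938817252/792061575083 1621834631082/792061575083; 647938817252/792061575083 315300909736/792061575083 181141727616/792061575083; 1621834631082/792061575083 181141727616/792061575083 1022406037594/792061575083]

step 0: x̄ = F·x = [4, 6, 0]
step 0: P̄ = F·P·Fᵀ + Q = [40 6 30; 6 28 0; 30 0 30]
step 0: y = z − H·x̄ = [13, 11]
step 0: S = H·P̄·Hᵀ + R = [144 114; 114 252]
step 0: K = P̄·Hᵀ·S⁻¹ = [644/1941 -169/647; -164/647 -332/1941; 305/647 -215/647]
step 0: x' = x̄ + K·y = [10559/1941, 1598/1941, 1600/647]
step 0: P' = (I − K·H)·P̄ = [17284/647 11206/1941 7900/647; 11206/1941 964/647 1600/647; 7900/647 1600/647 3810/647]
step 1: x̄ = F·x = [-16324/1941, 24314/1941, -7574/647]
step 1: P̄ = F·P·Fᵀ + Q = [33635/647 -167644/1941 145700/1941; -167644/1941 316388/1941 -84280/647; 145700/1941 -84280/647 224122/1941]
step 1: y = z − H·x̄ = [75232/1941, 33542/1941]
step 1: S = H·P̄·Hᵀ + R = [834972/647 1429418/1941; 1429418/1941 328100/647]
step 1: K = P̄·Hᵀ·S⁻¹ = [35109813/163196677 -6612124/163196677; -46342798/163196677 -19899548/163196677; 69034631/163196677 -37654969/163196677]
step 1: x' = x̄ + K·y = [-17989620/23313811, -13687202/23313811, 16371200/23313811]
step 1: P' = (I − K·H)·P̄ = [695334389/163196677 132581572/163196677 335382770/163196677; 132581572/163196677 64779892/163196677 36874188/163196677; 335382770/163196677 36874188/163196677 211817638/163196677]
step 2: x̄ = F·x = [-5082366/23313811, -63353644/23313811, -7766364/23313811]
step 2: P̄ = F·P·Fᵀ + Q = [1936574397/163196677 -2127495060/163196677 2404344164/163196677; -2127495060/163196677 4753896408/163196677 -3266731904/163196677; 2404344164/163196677 -3266731904/163196677 4038443222/163196677]
step 2: y = z − H·x̄ = [-95627113/23313811, -249822914/23313811]
step 2: S = H·P̄·Hᵀ + R = [36447349824/163196677 19926521638/163196677; 19926521638/163196677 25080384092/163196677]
step 2: K = P̄·Hᵀ·S⁻¹ = [162978498289/792061575083 -33399283178/792061575083; -224730045928/792061575083 -96725138776/792061575083; 330061291181/792061575083 -183487016733/792061575083]
step 2: x' = x̄ + K·y = [-483267357813/792061575083, -194114361284/792061575083, 348506484427/792061575083]
step 2: P' = (I − K·H)·P̄ = [3371260889323/792061575083 647938817252/792061575083 1621834631082/792061575083; 647938817252/792061575083 315300909736/792061575083 181141727616/792061575083; 1621834631082/792061575083 181141727616/792061575083 1022406037594/792061575083]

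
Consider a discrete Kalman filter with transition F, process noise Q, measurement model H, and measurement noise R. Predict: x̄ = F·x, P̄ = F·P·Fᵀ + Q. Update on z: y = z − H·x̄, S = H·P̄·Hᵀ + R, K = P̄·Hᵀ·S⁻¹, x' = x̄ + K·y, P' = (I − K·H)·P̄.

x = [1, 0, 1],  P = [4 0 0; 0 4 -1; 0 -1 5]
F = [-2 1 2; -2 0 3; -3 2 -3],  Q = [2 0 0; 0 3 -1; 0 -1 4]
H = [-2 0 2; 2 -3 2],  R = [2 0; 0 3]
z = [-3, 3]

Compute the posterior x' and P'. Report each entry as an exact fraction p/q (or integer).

x' = [12996/12917, -7360/12917, -5718/12917]
P' = [222215/12917 288217/12917 215917/12917; 288217/12917 380370/12917 283892/12917; 215917/12917 283892/12917 215909/12917]

x̄ = F·x = [0, 1, -6]
P̄ = F·P·Fᵀ + Q = [38 43 1; 43 64 -28; 1 -28 113]
y = z − H·x̄ = [9, 18]
S = H·P̄·Hᵀ + R = [598 726; 726 1011]
K = P̄·Hᵀ·S⁻¹ = [-6298/12917 3871/12917; -4325/12917 1036/12917; -8/12917 3992/12917]
x' = x̄ + K·y = [12996/12917, -7360/12917, -5718/12917]
P' = (I − K·H)·P̄ = [222215/12917 288217/12917 215917/12917; 288217/12917 380370/12917 283892/12917; 215917/12917 283892/12917 215909/12917]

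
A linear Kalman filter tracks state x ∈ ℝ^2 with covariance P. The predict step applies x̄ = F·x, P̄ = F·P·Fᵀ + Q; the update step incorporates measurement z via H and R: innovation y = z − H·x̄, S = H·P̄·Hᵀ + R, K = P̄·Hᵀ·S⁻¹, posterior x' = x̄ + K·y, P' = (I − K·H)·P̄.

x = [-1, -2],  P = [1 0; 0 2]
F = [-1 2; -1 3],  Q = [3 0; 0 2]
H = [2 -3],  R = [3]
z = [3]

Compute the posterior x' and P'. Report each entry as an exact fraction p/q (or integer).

x' = [-27/14, -33/14]
P' = [261/28 179/28; 179/28 395/84]

x̄ = F·x = [-3, -5]
P̄ = F·P·Fᵀ + Q = [12 13; 13 21]
y = z − H·x̄ = [-6]
S = H·P̄·Hᵀ + R = [84]
K = P̄·Hᵀ·S⁻¹ = [-5/28; -37/84]
x' = x̄ + K·y = [-27/14, -33/14]
P' = (I − K·H)·P̄ = [261/28 179/28; 179/28 395/84]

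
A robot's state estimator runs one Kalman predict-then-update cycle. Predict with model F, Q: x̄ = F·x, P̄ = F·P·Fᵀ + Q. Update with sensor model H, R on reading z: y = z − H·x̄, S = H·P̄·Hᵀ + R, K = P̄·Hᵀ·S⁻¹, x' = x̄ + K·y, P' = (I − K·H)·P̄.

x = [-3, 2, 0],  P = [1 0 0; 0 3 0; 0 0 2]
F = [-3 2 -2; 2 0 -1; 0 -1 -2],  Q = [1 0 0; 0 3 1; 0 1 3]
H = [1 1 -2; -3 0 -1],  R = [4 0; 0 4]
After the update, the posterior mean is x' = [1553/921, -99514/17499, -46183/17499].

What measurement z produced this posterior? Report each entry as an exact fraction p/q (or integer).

z = [1, -2]

x̄ = F·x = [13, -6, -2]
P̄ = F·P·Fᵀ + Q = [30 -2 2; -2 9 5; 2 5 14]
S = H·P̄·Hᵀ + R = [67 -51; -51 300]
K = P̄·Hᵀ·S⁻¹ = [44/307 -260/921; -283/5833 -86/17499; -2440/5833 -2411/17499]
x' − x̄ = [-10420/921, 5480/17499, -11185/17499] = K·y
y = (KᵀK)⁻¹·Kᵀ·(x' − x̄) = [-10, 35]
z = y + H·x̄ = [-10, 35] + [11, -37] = [1, -2]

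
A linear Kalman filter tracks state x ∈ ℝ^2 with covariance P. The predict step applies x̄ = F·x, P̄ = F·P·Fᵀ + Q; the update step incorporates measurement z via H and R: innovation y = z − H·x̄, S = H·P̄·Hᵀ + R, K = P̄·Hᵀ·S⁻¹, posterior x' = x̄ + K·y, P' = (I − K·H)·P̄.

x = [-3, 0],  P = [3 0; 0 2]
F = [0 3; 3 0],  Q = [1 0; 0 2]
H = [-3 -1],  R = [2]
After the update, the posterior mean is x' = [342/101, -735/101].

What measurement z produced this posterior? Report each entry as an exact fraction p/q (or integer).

x̄ = F·x = [0, -9]
P̄ = F·P·Fᵀ + Q = [19 0; 0 29]
S = H·P̄·Hᵀ + R = [202]
K = P̄·Hᵀ·S⁻¹ = [-57/202; -29/202]
x' − x̄ = [342/101, 174/101] = K·y
y = (KᵀK)⁻¹·Kᵀ·(x' − x̄) = [-12]
z = y + H·x̄ = [-12] + [9] = [-3]

z = [-3]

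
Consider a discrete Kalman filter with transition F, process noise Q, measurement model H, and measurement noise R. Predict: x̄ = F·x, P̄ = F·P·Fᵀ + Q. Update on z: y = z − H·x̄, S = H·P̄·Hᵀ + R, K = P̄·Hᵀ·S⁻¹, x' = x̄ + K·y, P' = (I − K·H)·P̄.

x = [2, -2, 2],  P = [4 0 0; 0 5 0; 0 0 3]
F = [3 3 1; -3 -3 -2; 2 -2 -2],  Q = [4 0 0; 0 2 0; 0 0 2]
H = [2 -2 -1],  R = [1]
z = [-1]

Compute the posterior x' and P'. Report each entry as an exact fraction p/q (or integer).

x' = [-20/533, -986/533, 2462/533]
P' = [9668/1599 -829/1599 20632/1599; -829/1599 5981/1599 -13238/1599; 20632/1599 -13238/1599 67850/1599]

x̄ = F·x = [2, -4, 4]
P̄ = F·P·Fᵀ + Q = [88 -87 -12; -87 95 18; -12 18 50]
y = z − H·x̄ = [-9]
S = H·P̄·Hᵀ + R = [1599]
K = P̄·Hᵀ·S⁻¹ = [362/1599; -382/1599; -110/1599]
x' = x̄ + K·y = [-20/533, -986/533, 2462/533]
P' = (I − K·H)·P̄ = [9668/1599 -829/1599 20632/1599; -829/1599 5981/1599 -13238/1599; 20632/1599 -13238/1599 67850/1599]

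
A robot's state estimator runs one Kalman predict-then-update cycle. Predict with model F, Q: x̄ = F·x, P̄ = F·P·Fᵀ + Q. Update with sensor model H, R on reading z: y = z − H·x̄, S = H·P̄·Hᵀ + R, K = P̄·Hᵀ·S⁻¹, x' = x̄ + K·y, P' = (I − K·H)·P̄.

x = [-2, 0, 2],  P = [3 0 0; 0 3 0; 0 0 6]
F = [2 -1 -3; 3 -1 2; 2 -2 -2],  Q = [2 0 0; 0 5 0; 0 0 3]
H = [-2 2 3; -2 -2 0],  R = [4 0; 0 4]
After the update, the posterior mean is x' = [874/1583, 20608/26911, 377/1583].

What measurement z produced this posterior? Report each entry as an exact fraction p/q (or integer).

z = [1, -3]

x̄ = F·x = [-10, -2, -8]
P̄ = F·P·Fᵀ + Q = [71 -15 54; -15 59 0; 54 0 51]
S = H·P̄·Hᵀ + R = [455 -276; -276 404]
K = P̄·Hᵀ·S⁻¹ = [-514/1583 -790/1583; 8876/26911 202/26911; -171/1583 -540/1583]
x' − x̄ = [16704/1583, 74430/26911, 13041/1583] = K·y
y = (KᵀK)⁻¹·Kᵀ·(x' − x̄) = [9, -27]
z = y + H·x̄ = [9, -27] + [-8, 24] = [1, -3]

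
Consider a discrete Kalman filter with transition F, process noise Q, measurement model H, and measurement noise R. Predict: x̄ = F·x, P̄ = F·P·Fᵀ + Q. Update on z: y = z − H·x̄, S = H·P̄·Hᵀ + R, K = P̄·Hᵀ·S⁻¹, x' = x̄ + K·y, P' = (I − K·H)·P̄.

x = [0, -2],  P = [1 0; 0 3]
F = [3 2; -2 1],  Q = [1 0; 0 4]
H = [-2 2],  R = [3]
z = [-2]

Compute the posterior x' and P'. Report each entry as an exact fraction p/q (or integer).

x̄ = F·x = [-4, -2]
P̄ = F·P·Fᵀ + Q = [22 0; 0 11]
y = z − H·x̄ = [-6]
S = H·P̄·Hᵀ + R = [135]
K = P̄·Hᵀ·S⁻¹ = [-44/135; 22/135]
x' = x̄ + K·y = [-92/45, -134/45]
P' = (I − K·H)·P̄ = [1034/135 968/135; 968/135 1001/135]

x' = [-92/45, -134/45]
P' = [1034/135 968/135; 968/135 1001/135]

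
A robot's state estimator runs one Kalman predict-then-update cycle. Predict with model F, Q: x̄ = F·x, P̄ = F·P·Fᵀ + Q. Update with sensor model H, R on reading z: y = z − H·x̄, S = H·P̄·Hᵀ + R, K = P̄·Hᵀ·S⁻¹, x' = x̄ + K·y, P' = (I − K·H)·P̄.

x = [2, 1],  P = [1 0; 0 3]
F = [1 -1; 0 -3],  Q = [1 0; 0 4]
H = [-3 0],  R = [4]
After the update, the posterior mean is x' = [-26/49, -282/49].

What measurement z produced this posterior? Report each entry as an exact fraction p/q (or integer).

z = [2]

x̄ = F·x = [1, -3]
P̄ = F·P·Fᵀ + Q = [5 9; 9 31]
S = H·P̄·Hᵀ + R = [49]
K = P̄·Hᵀ·S⁻¹ = [-15/49; -27/49]
x' − x̄ = [-75/49, -135/49] = K·y
y = (KᵀK)⁻¹·Kᵀ·(x' − x̄) = [5]
z = y + H·x̄ = [5] + [-3] = [2]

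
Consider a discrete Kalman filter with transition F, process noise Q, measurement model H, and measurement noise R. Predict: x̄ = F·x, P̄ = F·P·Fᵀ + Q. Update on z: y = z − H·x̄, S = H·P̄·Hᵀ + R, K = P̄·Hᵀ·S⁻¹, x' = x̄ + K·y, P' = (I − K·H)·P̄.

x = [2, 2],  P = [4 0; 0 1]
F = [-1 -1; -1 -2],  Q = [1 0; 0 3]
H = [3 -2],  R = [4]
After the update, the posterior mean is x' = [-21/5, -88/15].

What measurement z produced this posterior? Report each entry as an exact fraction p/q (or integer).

z = [-1]

x̄ = F·x = [-4, -6]
P̄ = F·P·Fᵀ + Q = [6 6; 6 11]
S = H·P̄·Hᵀ + R = [30]
K = P̄·Hᵀ·S⁻¹ = [1/5; -2/15]
x' − x̄ = [-1/5, 2/15] = K·y
y = (KᵀK)⁻¹·Kᵀ·(x' − x̄) = [-1]
z = y + H·x̄ = [-1] + [0] = [-1]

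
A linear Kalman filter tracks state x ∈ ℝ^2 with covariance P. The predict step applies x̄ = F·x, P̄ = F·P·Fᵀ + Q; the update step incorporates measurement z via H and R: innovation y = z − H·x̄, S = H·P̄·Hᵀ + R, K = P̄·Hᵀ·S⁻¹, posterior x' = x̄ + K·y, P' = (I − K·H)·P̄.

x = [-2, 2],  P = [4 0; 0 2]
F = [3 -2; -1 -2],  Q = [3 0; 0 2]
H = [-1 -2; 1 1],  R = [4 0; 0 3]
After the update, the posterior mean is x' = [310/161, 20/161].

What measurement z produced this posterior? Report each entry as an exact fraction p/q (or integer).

z = [-2, 3]

x̄ = F·x = [-10, -2]
P̄ = F·P·Fᵀ + Q = [47 -4; -4 14]
S = H·P̄·Hᵀ + R = [91 -63; -63 56]
K = P̄·Hᵀ·S⁻¹ = [75/161 208/161; -102/161 -86/161]
x' − x̄ = [1920/161, 342/161] = K·y
y = (KᵀK)⁻¹·Kᵀ·(x' − x̄) = [-16, 15]
z = y + H·x̄ = [-16, 15] + [14, -12] = [-2, 3]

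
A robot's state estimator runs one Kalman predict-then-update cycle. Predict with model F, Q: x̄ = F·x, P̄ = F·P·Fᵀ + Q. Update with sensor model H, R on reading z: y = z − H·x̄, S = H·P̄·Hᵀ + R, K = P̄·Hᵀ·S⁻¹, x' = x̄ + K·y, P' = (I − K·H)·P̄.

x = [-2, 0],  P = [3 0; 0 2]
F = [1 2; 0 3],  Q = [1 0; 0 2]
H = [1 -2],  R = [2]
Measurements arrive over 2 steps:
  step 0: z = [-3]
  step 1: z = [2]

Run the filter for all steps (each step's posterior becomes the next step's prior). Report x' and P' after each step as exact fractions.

step 0: x' = [-40/23, 14/23], P' = [204/23 108/23; 108/23 68/23]
step 1: x' = [-3646/681, -2362/681], P' = [15214/681 8140/681; 8140/681 4654/681]

step 0: x̄ = F·x = [-2, 0]
step 0: P̄ = F·P·Fᵀ + Q = [12 12; 12 20]
step 0: y = z − H·x̄ = [-1]
step 0: S = H·P̄·Hᵀ + R = [46]
step 0: K = P̄·Hᵀ·S⁻¹ = [-6/23; -14/23]
step 0: x' = x̄ + K·y = [-40/23, 14/23]
step 0: P' = (I − K·H)·P̄ = [204/23 108/23; 108/23 68/23]
step 1: x̄ = F·x = [-12/23, 42/23]
step 1: P̄ = F·P·Fᵀ + Q = [931/23 732/23; 732/23 658/23]
step 1: y = z − H·x̄ = [142/23]
step 1: S = H·P̄·Hᵀ + R = [681/23]
step 1: K = P̄·Hᵀ·S⁻¹ = [-533/681; -584/681]
step 1: x' = x̄ + K·y = [-3646/681, -2362/681]
step 1: P' = (I − K·H)·P̄ = [15214/681 8140/681; 8140/681 4654/681]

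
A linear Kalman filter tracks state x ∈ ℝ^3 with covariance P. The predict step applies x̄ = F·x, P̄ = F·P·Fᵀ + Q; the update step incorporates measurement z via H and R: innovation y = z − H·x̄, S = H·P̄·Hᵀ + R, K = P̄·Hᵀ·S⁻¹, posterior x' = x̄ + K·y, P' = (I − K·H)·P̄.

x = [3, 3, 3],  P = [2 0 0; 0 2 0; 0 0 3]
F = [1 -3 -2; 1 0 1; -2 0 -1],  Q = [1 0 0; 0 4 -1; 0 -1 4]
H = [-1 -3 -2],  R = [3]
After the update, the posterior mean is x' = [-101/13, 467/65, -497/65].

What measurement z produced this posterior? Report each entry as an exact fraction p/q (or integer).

x̄ = F·x = [-12, 6, -9]
P̄ = F·P·Fᵀ + Q = [33 -4 2; -4 9 -8; 2 -8 15]
S = H·P̄·Hᵀ + R = [65]
K = P̄·Hᵀ·S⁻¹ = [-5/13; -7/65; -8/65]
x' − x̄ = [55/13, 77/65, 88/65] = K·y
y = (KᵀK)⁻¹·Kᵀ·(x' − x̄) = [-11]
z = y + H·x̄ = [-11] + [12] = [1]

z = [1]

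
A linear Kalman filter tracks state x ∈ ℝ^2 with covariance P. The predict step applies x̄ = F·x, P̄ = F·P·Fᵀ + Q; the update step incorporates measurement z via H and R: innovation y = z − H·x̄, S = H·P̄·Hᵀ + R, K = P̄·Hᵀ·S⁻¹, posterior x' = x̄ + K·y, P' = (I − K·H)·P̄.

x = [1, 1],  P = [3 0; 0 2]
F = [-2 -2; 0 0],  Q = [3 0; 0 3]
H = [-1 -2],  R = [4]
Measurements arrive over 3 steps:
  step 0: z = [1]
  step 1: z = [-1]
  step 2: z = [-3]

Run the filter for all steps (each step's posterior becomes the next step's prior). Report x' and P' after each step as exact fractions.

step 0: x' = [-29/13, 6/13], P' = [368/39 -46/13; -46/13 27/13]
step 1: x' = [3017/1433, -594/1433], P' = [12944/1433 -4854/1433; -4854/1433 2895/1433]
step 2: x' = [8933/51751, 54870/51751], P' = [461168/51751 -172938/51751; -172938/51751 103665/51751]

step 0: x̄ = F·x = [-4, 0]
step 0: P̄ = F·P·Fᵀ + Q = [23 0; 0 3]
step 0: y = z − H·x̄ = [-3]
step 0: S = H·P̄·Hᵀ + R = [39]
step 0: K = P̄·Hᵀ·S⁻¹ = [-23/39; -2/13]
step 0: x' = x̄ + K·y = [-29/13, 6/13]
step 0: P' = (I − K·H)·P̄ = [368/39 -46/13; -46/13 27/13]
step 1: x̄ = F·x = [46/13, 0]
step 1: P̄ = F·P·Fᵀ + Q = [809/39 0; 0 3]
step 1: y = z − H·x̄ = [33/13]
step 1: S = H·P̄·Hᵀ + R = [1433/39]
step 1: K = P̄·Hᵀ·S⁻¹ = [-809/1433; -234/1433]
step 1: x' = x̄ + K·y = [3017/1433, -594/1433]
step 1: P' = (I − K·H)·P̄ = [12944/1433 -4854/1433; -4854/1433 2895/1433]
step 2: x̄ = F·x = [-4846/1433, 0]
step 2: P̄ = F·P·Fᵀ + Q = [28823/1433 0; 0 3]
step 2: y = z − H·x̄ = [-9145/1433]
step 2: S = H·P̄·Hᵀ + R = [51751/1433]
step 2: K = P̄·Hᵀ·S⁻¹ = [-28823/51751; -8598/51751]
step 2: x' = x̄ + K·y = [8933/51751, 54870/51751]
step 2: P' = (I − K·H)·P̄ = [461168/51751 -172938/51751; -172938/51751 103665/51751]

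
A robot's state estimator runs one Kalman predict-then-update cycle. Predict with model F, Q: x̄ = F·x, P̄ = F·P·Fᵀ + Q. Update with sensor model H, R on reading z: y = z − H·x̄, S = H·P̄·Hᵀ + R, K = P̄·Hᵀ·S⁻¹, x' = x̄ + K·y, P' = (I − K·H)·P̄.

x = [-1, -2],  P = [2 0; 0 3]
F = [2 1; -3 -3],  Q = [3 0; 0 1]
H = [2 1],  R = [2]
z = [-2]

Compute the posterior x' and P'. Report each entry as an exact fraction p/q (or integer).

x̄ = F·x = [-4, 9]
P̄ = F·P·Fᵀ + Q = [14 -21; -21 46]
y = z − H·x̄ = [-3]
S = H·P̄·Hᵀ + R = [20]
K = P̄·Hᵀ·S⁻¹ = [7/20; 1/5]
x' = x̄ + K·y = [-101/20, 42/5]
P' = (I − K·H)·P̄ = [231/20 -112/5; -112/5 226/5]

x' = [-101/20, 42/5]
P' = [231/20 -112/5; -112/5 226/5]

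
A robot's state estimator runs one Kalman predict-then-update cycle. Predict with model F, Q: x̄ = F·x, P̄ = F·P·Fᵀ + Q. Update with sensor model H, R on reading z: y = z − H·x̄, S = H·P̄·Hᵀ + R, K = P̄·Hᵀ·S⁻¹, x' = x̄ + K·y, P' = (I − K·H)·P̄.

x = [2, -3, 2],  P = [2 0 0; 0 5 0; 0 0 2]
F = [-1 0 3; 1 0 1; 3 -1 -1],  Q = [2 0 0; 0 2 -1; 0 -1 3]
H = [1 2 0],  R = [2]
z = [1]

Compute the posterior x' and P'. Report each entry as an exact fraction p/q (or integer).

x̄ = F·x = [4, 4, 7]
P̄ = F·P·Fᵀ + Q = [22 4 -12; 4 6 3; -12 3 28]
y = z − H·x̄ = [-11]
S = H·P̄·Hᵀ + R = [64]
K = P̄·Hᵀ·S⁻¹ = [15/32; 1/4; -3/32]
x' = x̄ + K·y = [-37/32, 5/4, 257/32]
P' = (I − K·H)·P̄ = [127/16 -7/2 -147/16; -7/2 2 9/2; -147/16 9/2 439/16]

x' = [-37/32, 5/4, 257/32]
P' = [127/16 -7/2 -147/16; -7/2 2 9/2; -147/16 9/2 439/16]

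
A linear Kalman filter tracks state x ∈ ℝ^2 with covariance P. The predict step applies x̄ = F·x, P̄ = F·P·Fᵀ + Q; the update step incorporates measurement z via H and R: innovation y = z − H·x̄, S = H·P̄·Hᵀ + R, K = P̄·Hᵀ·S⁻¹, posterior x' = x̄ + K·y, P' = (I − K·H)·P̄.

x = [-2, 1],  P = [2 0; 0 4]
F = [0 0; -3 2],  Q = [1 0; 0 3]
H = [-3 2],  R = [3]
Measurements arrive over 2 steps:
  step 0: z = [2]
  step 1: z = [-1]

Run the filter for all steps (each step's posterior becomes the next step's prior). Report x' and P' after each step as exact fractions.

step 0: x' = [21/80, 61/40], P' = [151/160 111/80; 111/80 111/40]
step 1: x' = [221/477, 407/954], P' = [119/159 317/318; 317/318 317/159]

step 0: x̄ = F·x = [0, 8]
step 0: P̄ = F·P·Fᵀ + Q = [1 0; 0 37]
step 0: y = z − H·x̄ = [-14]
step 0: S = H·P̄·Hᵀ + R = [160]
step 0: K = P̄·Hᵀ·S⁻¹ = [-3/160; 37/80]
step 0: x' = x̄ + K·y = [21/80, 61/40]
step 0: P' = (I − K·H)·P̄ = [151/160 111/80; 111/80 111/40]
step 1: x̄ = F·x = [0, 181/80]
step 1: P̄ = F·P·Fᵀ + Q = [1 0; 0 951/160]
step 1: y = z − H·x̄ = [-221/40]
step 1: S = H·P̄·Hᵀ + R = [1431/40]
step 1: K = P̄·Hᵀ·S⁻¹ = [-40/477; 317/954]
step 1: x' = x̄ + K·y = [221/477, 407/954]
step 1: P' = (I − K·H)·P̄ = [119/159 317/318; 317/318 317/159]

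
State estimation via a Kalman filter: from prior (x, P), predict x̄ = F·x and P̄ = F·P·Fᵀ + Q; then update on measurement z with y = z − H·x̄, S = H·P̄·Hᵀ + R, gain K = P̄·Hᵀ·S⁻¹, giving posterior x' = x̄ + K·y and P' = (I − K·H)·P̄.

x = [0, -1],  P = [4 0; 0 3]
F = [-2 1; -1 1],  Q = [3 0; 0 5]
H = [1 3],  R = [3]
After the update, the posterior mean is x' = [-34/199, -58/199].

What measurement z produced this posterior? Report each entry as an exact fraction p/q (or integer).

x̄ = F·x = [-1, -1]
P̄ = F·P·Fᵀ + Q = [22 11; 11 12]
S = H·P̄·Hᵀ + R = [199]
K = P̄·Hᵀ·S⁻¹ = [55/199; 47/199]
x' − x̄ = [165/199, 141/199] = K·y
y = (KᵀK)⁻¹·Kᵀ·(x' − x̄) = [3]
z = y + H·x̄ = [3] + [-4] = [-1]

z = [-1]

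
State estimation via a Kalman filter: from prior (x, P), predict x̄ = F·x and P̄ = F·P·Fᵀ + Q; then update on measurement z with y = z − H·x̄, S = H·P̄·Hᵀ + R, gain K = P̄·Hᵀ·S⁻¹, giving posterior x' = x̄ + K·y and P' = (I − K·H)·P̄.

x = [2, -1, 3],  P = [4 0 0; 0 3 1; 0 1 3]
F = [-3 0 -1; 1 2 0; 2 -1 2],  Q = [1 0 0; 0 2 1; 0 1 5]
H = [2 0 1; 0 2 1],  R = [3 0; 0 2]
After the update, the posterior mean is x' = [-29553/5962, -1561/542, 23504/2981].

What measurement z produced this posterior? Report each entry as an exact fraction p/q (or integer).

x̄ = F·x = [-9, 0, 11]
P̄ = F·P·Fᵀ + Q = [40 -14 -29; -14 18 7; -29 7 32]
S = H·P̄·Hᵀ + R = [79 -68; -68 134]
K = P̄·Hᵀ·S⁻¹ = [1479/2981 -1035/5962; 5/271 179/542; -178/2981 933/2981]
x' − x̄ = [24105/5962, -1561/542, -9287/2981] = K·y
y = (KᵀK)⁻¹·Kᵀ·(x' − x̄) = [5, -9]
z = y + H·x̄ = [5, -9] + [-7, 11] = [-2, 2]

z = [-2, 2]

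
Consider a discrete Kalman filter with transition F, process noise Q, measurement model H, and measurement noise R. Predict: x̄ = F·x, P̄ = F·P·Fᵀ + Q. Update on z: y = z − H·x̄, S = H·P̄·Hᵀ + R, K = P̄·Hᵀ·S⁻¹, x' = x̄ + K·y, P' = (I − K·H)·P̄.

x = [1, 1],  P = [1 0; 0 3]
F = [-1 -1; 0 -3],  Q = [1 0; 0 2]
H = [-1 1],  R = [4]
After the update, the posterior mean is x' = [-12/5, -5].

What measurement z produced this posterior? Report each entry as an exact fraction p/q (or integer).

x̄ = F·x = [-2, -3]
P̄ = F·P·Fᵀ + Q = [5 9; 9 29]
S = H·P̄·Hᵀ + R = [20]
K = P̄·Hᵀ·S⁻¹ = [1/5; 1]
x' − x̄ = [-2/5, -2] = K·y
y = (KᵀK)⁻¹·Kᵀ·(x' − x̄) = [-2]
z = y + H·x̄ = [-2] + [-1] = [-3]

z = [-3]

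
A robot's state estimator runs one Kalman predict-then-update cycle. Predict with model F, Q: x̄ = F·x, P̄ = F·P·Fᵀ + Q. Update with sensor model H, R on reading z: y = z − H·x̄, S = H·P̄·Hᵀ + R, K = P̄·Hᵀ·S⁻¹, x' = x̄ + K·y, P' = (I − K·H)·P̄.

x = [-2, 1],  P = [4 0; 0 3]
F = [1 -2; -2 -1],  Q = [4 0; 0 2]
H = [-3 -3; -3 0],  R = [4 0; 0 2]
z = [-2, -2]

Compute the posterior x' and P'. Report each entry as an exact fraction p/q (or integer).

x' = [10394/17545, 2208/17545]
P' = [3824/17545 -3752/17545; -3752/17545 11316/17545]

x̄ = F·x = [-4, 3]
P̄ = F·P·Fᵀ + Q = [20 -2; -2 21]
y = z − H·x̄ = [-5, -14]
S = H·P̄·Hᵀ + R = [337 162; 162 182]
K = P̄·Hᵀ·S⁻¹ = [-54/17545 -5736/17545; -5673/17545 5628/17545]
x' = x̄ + K·y = [10394/17545, 2208/17545]
P' = (I − K·H)·P̄ = [3824/17545 -3752/17545; -3752/17545 11316/17545]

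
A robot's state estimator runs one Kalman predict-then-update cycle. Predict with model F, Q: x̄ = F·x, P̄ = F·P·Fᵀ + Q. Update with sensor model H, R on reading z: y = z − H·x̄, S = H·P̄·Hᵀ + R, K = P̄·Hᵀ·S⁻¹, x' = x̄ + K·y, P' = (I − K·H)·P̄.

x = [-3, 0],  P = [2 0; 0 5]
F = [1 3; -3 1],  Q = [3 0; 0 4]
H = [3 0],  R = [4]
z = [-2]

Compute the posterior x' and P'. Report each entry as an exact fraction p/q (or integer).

x̄ = F·x = [-3, 9]
P̄ = F·P·Fᵀ + Q = [50 9; 9 27]
y = z − H·x̄ = [7]
S = H·P̄·Hᵀ + R = [454]
K = P̄·Hᵀ·S⁻¹ = [75/227; 27/454]
x' = x̄ + K·y = [-156/227, 4275/454]
P' = (I − K·H)·P̄ = [100/227 18/227; 18/227 11529/454]

x' = [-156/227, 4275/454]
P' = [100/227 18/227; 18/227 11529/454]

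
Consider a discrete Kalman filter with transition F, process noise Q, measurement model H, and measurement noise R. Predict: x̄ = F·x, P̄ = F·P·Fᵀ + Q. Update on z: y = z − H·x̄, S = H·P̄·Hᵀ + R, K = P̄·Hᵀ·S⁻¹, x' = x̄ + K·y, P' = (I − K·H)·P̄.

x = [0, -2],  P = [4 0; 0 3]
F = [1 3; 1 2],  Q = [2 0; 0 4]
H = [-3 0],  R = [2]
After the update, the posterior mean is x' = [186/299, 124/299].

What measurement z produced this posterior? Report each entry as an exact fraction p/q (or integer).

z = [-2]

x̄ = F·x = [-6, -4]
P̄ = F·P·Fᵀ + Q = [33 22; 22 20]
S = H·P̄·Hᵀ + R = [299]
K = P̄·Hᵀ·S⁻¹ = [-99/299; -66/299]
x' − x̄ = [1980/299, 1320/299] = K·y
y = (KᵀK)⁻¹·Kᵀ·(x' − x̄) = [-20]
z = y + H·x̄ = [-20] + [18] = [-2]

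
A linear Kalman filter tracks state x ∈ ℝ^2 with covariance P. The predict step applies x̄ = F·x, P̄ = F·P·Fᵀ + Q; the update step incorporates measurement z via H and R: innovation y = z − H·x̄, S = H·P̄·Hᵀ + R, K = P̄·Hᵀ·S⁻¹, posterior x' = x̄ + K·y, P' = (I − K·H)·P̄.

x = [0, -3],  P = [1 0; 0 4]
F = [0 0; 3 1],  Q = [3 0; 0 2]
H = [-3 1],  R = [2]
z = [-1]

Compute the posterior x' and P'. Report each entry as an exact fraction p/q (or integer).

x' = [-9/22, -51/22]
P' = [51/44 135/44; 135/44 435/44]

x̄ = F·x = [0, -3]
P̄ = F·P·Fᵀ + Q = [3 0; 0 15]
y = z − H·x̄ = [2]
S = H·P̄·Hᵀ + R = [44]
K = P̄·Hᵀ·S⁻¹ = [-9/44; 15/44]
x' = x̄ + K·y = [-9/22, -51/22]
P' = (I − K·H)·P̄ = [51/44 135/44; 135/44 435/44]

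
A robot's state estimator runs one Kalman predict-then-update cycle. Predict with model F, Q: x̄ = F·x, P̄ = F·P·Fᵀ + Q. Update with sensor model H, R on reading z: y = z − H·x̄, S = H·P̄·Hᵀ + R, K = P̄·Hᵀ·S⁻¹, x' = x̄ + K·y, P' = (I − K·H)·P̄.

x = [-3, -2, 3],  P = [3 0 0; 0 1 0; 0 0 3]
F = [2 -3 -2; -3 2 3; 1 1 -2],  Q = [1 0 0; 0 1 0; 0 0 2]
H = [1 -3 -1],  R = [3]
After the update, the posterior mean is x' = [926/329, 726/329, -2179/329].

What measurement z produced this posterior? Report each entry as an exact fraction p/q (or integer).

z = [3]

x̄ = F·x = [-6, 14, -11]
P̄ = F·P·Fᵀ + Q = [34 -42 15; -42 59 -25; 15 -25 18]
S = H·P̄·Hᵀ + R = [658]
K = P̄·Hᵀ·S⁻¹ = [145/658; -97/329; 36/329]
x' − x̄ = [2900/329, -3880/329, 1440/329] = K·y
y = (KᵀK)⁻¹·Kᵀ·(x' − x̄) = [40]
z = y + H·x̄ = [40] + [-37] = [3]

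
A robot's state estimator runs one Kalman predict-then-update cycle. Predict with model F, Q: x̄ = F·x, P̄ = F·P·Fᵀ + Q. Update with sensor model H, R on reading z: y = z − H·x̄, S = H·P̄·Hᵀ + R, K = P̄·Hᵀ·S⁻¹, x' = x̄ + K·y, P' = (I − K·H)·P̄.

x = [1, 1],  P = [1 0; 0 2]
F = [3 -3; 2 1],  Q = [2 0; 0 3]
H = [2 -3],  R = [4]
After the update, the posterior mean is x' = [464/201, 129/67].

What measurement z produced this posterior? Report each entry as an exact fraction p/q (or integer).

z = [-1]

x̄ = F·x = [0, 3]
P̄ = F·P·Fᵀ + Q = [29 0; 0 9]
S = H·P̄·Hᵀ + R = [201]
K = P̄·Hᵀ·S⁻¹ = [58/201; -9/67]
x' − x̄ = [464/201, -72/67] = K·y
y = (KᵀK)⁻¹·Kᵀ·(x' − x̄) = [8]
z = y + H·x̄ = [8] + [-9] = [-1]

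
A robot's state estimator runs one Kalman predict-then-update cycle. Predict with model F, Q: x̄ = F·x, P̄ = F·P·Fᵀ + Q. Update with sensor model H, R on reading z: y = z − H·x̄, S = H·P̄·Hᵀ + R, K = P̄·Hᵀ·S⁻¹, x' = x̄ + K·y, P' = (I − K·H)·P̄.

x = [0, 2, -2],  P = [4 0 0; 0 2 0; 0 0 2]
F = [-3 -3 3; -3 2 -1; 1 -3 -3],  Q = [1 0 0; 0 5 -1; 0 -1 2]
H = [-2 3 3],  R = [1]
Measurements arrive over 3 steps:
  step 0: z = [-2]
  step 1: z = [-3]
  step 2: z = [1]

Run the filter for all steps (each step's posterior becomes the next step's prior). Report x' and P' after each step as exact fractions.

step 0: x̄ = F·x = [-12, 6, 0]
step 0: P̄ = F·P·Fᵀ + Q = [73 18 -12; 18 51 -19; -12 -19 42]
step 0: y = z − H·x̄ = [-44]
step 0: S = H·P̄·Hᵀ + R = [716]
step 0: K = P̄·Hᵀ·S⁻¹ = [-32/179; 15/179; 93/716]
step 0: x' = x̄ + K·y = [-740/179, 414/179, -1023/179]
step 0: P' = (I − K·H)·P̄ = [8971/179 5142/179 828/179; 5142/179 8229/179 -4796/179; 828/179 -4796/179 21423/716]
step 1: x̄ = F·x = [-2091/179, 4071/179, 1087/179]
step 1: P̄ = F·P·Fᵀ + Q = [1468643/716 -69633/716 158937/716; -69633/716 329415/716 68701/716; 158937/716 68701/716 37775/716]
step 1: y = z − H·x̄ = [-20193/179]
step 1: S = H·P̄·Hᵀ + R = [2336242/179]
step 1: K = P̄·Hᵀ·S⁻¹ = [-78511/274852; 666807/4672484; 777/4672484]
step 1: x' = x̄ + K·y = [5646129/274852, 31043847/4672484, 28286593/4672484]
step 1: P' = (I − K·H)·P̄ = [542134759/549704 239007261/549704 122363571/549704; 239007261/549704 1815427839/9344968 893765657/9344968; 122363571/549704 893765657/9344968 493021999/9344968]
step 2: x̄ = F·x = [-296224341/4672484, -127075739/2336242, -82007127/4672484]
step 2: P̄ = F·P·Fᵀ + Q = [123337198951/9344968 39163581039/4672484 33593688957/9344968; 39163581039/4672484 12724154173/2336242 10791393889/4672484; 33593688957/9344968 10791393889/4672484 9238986343/9344968]
step 2: y = z − H·x̄ = [420699617/4672484]
step 2: S = H·P̄·Hᵀ + R = [80018535671/9344968]
step 2: K = P̄·Hᵀ·S⁻¹ = [89088155203/80018535671; 60783889254/80018535671; 25277944449/80018535671]
step 2: x' = x̄ + K·y = [2948306463160/80018535671, 1120374049595/80018535671, 871555971324/80018535671]
step 2: P' = (I − K·H)·P̄ = [206802490532659/80018535671 91225593607632/80018535671 46672429465875/80018535671; 91225593607632/80018535671 40448671997537/80018535671 20388651703969/80018535671; 46672429465875/80018535671 20388651703969/80018535671 10734727254764/80018535671]

step 0: x' = [-740/179, 414/179, -1023/179], P' = [8971/179 5142/179 828/179; 5142/179 8229/179 -4796/179; 828/179 -4796/179 21423/716]
step 1: x' = [5646129/274852, 31043847/4672484, 28286593/4672484], P' = [542134759/549704 239007261/549704 122363571/549704; 239007261/549704 1815427839/9344968 893765657/9344968; 122363571/549704 893765657/9344968 493021999/9344968]
step 2: x' = [2948306463160/80018535671, 1120374049595/80018535671, 871555971324/80018535671], P' = [206802490532659/80018535671 91225593607632/80018535671 46672429465875/80018535671; 91225593607632/80018535671 40448671997537/80018535671 20388651703969/80018535671; 46672429465875/80018535671 20388651703969/80018535671 10734727254764/80018535671]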